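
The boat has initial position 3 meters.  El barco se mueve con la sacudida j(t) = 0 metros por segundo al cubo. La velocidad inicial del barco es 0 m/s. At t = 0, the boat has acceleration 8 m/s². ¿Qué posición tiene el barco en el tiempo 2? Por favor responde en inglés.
We must find the antiderivative of our jerk equation j(t) = 0 3 times. Finding the antiderivative of j(t) and using a(0) = 8: a(t) = 8. Integrating acceleration and using the initial condition v(0) = 0, we get v(t) = 8·t. The antiderivative of velocity is position. Using x(0) = 3, we get x(t) = 4·t^2 + 3. Using x(t) = 4·t^2 + 3 and substituting t = 2, we find x = 19.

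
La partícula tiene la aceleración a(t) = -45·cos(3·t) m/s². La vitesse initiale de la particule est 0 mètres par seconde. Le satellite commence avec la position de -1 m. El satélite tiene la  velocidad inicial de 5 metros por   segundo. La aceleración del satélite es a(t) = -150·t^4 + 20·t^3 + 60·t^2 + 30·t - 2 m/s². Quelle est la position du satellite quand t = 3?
En partant de l'accélération a(t) = -150·t^4 + 20·t^3 + 60·t^2 + 30·t - 2, nous prenons 2 primitives. En intégrant l'accélération et en utilisant la condition initiale v(0) = 5, nous obtenons v(t) = -30·t^5 + 5·t^4 + 20·t^3 + 15·t^2 - 2·t + 5. En intégrant la vitesse et en utilisant la condition initiale x(0) = -1, nous obtenons x(t) = -5·t^6 + t^5 + 5·t^4 + 5·t^3 - t^2 + 5·t - 1. De l'équation de la position x(t) = -5·t^6 + t^5 + 5·t^4 + 5·t^3 - t^2 + 5·t - 1, nous substituons t = 3 pour obtenir x = -2857.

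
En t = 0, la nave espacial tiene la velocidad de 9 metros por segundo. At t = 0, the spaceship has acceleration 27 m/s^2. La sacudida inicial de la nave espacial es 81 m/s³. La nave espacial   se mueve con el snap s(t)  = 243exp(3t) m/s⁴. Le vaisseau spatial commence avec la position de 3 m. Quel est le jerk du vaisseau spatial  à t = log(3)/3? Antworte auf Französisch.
En partant du snap s(t) = 243·exp(3·t), nous prenons 1 primitive. En prenant ∫s(t)dt et en appliquant j(0) = 81, nous trouvons j(t) = 81·exp(3·t). En utilisant j(t) = 81·exp(3·t) et en substituant t = log(3)/3, nous trouvons j = 243.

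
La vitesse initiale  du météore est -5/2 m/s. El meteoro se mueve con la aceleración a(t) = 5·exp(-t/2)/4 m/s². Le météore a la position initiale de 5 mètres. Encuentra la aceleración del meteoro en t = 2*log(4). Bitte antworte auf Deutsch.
Aus der Gleichung für die Beschleunigung a(t) = 5·exp(-t/2)/4, setzen wir t = 2*log(4) ein und erhalten a = 5/16.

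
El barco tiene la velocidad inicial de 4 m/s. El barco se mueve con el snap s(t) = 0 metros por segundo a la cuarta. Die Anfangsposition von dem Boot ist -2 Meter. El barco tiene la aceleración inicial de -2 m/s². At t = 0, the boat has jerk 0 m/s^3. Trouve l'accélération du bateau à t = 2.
Nous devons intégrer notre équation du snap s(t) = 0 2 fois. La primitive du snap est le jerk. En utilisant j(0) = 0, nous obtenons j(t) = 0. La primitive du jerk est l'accélération. En utilisant a(0) = -2, nous obtenons a(t) = -2. De l'équation de l'accélération a(t) = -2, nous substituons t = 2 pour obtenir a = -2.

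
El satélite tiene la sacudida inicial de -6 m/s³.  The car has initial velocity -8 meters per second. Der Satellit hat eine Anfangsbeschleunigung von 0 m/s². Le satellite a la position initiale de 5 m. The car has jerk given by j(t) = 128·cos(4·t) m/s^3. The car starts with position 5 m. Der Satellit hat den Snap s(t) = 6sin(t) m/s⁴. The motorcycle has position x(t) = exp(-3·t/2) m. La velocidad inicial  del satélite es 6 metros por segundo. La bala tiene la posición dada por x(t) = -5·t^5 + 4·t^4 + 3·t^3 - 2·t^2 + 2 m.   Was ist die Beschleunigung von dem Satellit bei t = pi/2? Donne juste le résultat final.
a(pi/2) = -6.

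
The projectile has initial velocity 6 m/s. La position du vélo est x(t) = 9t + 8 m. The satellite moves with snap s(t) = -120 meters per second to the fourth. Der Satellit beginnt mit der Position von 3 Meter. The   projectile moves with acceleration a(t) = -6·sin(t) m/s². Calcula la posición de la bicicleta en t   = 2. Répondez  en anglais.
We have position x(t) = 9·t + 8. Substituting t = 2: x(2) = 26.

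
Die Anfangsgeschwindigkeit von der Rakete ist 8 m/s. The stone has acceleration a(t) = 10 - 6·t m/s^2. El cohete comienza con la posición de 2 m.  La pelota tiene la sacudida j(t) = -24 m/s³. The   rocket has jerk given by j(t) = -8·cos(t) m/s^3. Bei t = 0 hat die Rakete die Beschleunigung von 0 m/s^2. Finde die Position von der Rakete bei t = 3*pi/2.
Um dies zu lösen, müssen wir 3 Stammfunktionen unserer Gleichung für den Ruck j(t) = -8·cos(t) finden. Durch Integration von dem Ruck und Verwendung der Anfangsbedingung a(0) = 0, erhalten wir a(t) = -8·sin(t). Das Integral von der Beschleunigung ist die Geschwindigkeit. Mit v(0) = 8 erhalten wir v(t) = 8·cos(t). Durch Integration von der Geschwindigkeit und Verwendung der Anfangsbedingung x(0) = 2, erhalten wir x(t) = 8·sin(t) + 2. Aus der Gleichung für die Position x(t) = 8·sin(t) + 2, setzen wir t = 3*pi/2 ein und erhalten x = -6.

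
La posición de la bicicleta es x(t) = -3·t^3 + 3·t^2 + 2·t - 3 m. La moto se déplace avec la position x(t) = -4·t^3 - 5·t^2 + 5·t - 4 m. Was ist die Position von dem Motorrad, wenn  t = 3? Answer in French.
De l'équation de la position x(t) = -4·t^3 - 5·t^2 + 5·t - 4, nous substituons t = 3 pour obtenir x = -142.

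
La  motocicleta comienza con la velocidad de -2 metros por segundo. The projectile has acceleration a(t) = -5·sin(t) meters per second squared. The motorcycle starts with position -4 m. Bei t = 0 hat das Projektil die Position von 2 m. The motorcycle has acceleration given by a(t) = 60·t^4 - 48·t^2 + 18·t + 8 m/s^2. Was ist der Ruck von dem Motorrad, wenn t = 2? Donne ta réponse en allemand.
Um dies zu lösen, müssen wir 1 Ableitung unserer Gleichung für die Beschleunigung a(t) = 60·t^4 - 48·t^2 + 18·t + 8 nehmen. Durch Ableiten von der Beschleunigung erhalten wir den Ruck: j(t) = 240·t^3 - 96·t + 18. Wir haben den Ruck j(t) = 240·t^3 - 96·t + 18. Durch Einsetzen von t = 2: j(2) = 1746.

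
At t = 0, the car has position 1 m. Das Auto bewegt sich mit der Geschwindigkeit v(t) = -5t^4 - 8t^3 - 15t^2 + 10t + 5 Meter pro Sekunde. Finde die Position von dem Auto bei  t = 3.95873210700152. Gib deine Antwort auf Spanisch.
Debemos encontrar la antiderivada de nuestra ecuación de la velocidad v(t) = -5·t^4 - 8·t^3 - 15·t^2 + 10·t + 5 1 vez. La antiderivada de la velocidad es la posición. Usando x(0) = 1, obtenemos x(t) = -t^5 - 2·t^4 - 5·t^3 + 5·t^2 + 5·t + 1. Tenemos la posición x(t) = -t^5 - 2·t^4 - 5·t^3 + 5·t^2 + 5·t + 1. Sustituyendo t = 3.95873210700152: x(3.95873210700152) = -1674.49751056254.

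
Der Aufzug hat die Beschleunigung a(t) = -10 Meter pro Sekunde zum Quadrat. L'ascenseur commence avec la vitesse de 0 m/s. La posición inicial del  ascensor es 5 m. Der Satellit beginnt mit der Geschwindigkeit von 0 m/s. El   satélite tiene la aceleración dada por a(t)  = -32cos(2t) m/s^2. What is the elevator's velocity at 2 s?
We need to integrate our acceleration equation a(t) = -10 1 time. The integral of acceleration is velocity. Using v(0) = 0, we get v(t) = -10·t. From the given velocity equation v(t) = -10·t, we substitute t = 2 to get v = -20.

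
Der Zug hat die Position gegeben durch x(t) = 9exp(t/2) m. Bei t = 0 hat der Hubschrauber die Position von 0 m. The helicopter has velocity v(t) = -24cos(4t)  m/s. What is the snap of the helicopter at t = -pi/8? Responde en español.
Debemos derivar nuestra ecuación de la velocidad v(t) = -24·cos(4·t) 3 veces. Tomando d/dt de v(t), encontramos a(t) = 96·sin(4·t). La derivada de la aceleración da la sacudida: j(t) = 384·cos(4·t). Derivando la sacudida, obtenemos el snap: s(t) = -1536·sin(4·t). Tenemos el snap s(t) = -1536·sin(4·t). Sustituyendo t = -pi/8: s(-pi/8) = 1536.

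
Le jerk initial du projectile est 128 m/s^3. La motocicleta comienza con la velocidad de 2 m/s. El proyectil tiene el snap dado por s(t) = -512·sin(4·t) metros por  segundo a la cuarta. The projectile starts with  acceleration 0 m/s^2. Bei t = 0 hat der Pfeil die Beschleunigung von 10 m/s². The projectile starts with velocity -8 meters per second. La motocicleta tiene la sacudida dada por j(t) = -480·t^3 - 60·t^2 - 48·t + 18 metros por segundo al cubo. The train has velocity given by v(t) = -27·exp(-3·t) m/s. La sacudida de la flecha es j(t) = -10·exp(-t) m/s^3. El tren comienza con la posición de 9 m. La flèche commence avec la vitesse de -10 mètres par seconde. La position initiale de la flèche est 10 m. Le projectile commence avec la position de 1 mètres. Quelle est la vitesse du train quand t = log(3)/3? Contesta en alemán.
Wir haben die Geschwindigkeit v(t) = -27·exp(-3·t). Durch Einsetzen von t = log(3)/3: v(log(3)/3) = -9.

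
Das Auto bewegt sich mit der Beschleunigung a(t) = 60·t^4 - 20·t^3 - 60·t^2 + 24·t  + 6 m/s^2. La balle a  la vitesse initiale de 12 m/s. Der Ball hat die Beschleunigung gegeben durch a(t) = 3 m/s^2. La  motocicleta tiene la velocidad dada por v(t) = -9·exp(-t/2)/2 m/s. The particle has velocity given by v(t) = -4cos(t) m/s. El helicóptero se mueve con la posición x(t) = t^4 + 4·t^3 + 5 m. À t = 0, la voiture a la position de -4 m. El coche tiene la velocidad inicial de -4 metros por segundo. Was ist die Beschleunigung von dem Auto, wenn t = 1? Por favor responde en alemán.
Wir haben die Beschleunigung a(t) = 60·t^4 - 20·t^3 - 60·t^2 + 24·t + 6. Durch Einsetzen von t = 1: a(1) = 10.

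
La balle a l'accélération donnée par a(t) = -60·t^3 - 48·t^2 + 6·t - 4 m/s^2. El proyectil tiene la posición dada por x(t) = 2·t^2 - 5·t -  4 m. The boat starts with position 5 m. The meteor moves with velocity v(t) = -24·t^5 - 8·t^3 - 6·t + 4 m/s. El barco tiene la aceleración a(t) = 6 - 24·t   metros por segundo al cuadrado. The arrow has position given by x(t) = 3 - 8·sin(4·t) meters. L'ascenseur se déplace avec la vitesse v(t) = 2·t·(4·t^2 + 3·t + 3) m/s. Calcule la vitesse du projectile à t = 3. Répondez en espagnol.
Debemos derivar nuestra ecuación de la posición x(t) = 2·t^2 - 5·t - 4 1 vez. La derivada de la posición da la velocidad: v(t) = 4·t - 5. Usando v(t) = 4·t - 5 y sustituyendo t = 3, encontramos v = 7.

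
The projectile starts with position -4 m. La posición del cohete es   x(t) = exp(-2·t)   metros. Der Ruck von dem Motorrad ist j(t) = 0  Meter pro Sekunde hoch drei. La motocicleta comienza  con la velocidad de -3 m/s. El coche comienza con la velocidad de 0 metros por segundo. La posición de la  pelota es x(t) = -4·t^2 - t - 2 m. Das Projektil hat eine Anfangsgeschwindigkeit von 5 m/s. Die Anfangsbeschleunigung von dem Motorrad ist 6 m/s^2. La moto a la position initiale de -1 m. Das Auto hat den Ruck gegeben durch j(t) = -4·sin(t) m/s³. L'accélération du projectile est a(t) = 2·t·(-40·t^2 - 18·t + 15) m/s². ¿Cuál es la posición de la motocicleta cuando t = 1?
Para resolver esto, necesitamos tomar 3 integrales de nuestra ecuación de la sacudida j(t) = 0. Tomando ∫j(t)dt y aplicando a(0) = 6, encontramos a(t) = 6. Tomando ∫a(t)dt y aplicando v(0) = -3, encontramos v(t) = 6·t - 3. Integrando la velocidad y usando la condición inicial x(0) = -1, obtenemos x(t) = 3·t^2 - 3·t - 1. Usando x(t) = 3·t^2 - 3·t - 1 y sustituyendo t = 1, encontramos x = -1.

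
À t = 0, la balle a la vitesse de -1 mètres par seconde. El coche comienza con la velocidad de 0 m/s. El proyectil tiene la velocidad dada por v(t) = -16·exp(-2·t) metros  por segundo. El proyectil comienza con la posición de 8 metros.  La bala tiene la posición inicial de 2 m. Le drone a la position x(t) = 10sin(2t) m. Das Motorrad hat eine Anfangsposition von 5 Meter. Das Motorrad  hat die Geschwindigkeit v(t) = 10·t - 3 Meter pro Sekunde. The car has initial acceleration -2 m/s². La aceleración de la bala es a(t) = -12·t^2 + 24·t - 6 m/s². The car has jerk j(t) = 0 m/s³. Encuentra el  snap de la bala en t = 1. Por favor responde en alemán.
Ausgehend von der Beschleunigung a(t) = -12·t^2 + 24·t - 6, nehmen wir 2 Ableitungen. Durch Ableiten von der Beschleunigung erhalten wir den Ruck: j(t) = 24 - 24·t. Mit d/dt von j(t) finden wir s(t) = -24. Mit s(t) = -24 und Einsetzen von t = 1, finden wir s = -24.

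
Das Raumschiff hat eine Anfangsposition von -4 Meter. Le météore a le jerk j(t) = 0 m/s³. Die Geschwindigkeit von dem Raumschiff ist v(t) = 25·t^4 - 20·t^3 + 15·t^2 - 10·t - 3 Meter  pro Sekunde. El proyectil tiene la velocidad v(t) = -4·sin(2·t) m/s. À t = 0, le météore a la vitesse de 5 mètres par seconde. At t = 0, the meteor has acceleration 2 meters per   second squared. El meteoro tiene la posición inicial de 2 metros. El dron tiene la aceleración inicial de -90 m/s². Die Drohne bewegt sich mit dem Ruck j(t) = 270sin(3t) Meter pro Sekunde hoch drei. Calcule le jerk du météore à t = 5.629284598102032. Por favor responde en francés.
De l'équation du jerk j(t) = 0, nous substituons t = 5.629284598102032 pour obtenir j = 0.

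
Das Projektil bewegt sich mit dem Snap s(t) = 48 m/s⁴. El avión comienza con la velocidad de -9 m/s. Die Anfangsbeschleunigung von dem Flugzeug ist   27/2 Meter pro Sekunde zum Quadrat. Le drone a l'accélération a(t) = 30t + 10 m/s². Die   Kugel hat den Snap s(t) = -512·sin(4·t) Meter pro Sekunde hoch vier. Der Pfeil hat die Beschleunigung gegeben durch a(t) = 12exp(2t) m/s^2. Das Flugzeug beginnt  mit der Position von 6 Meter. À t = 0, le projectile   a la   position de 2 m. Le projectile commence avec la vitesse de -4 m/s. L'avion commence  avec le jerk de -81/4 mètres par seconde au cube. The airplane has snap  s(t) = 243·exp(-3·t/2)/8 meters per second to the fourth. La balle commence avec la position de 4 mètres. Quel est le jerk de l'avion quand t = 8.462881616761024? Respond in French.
Pour résoudre ceci, nous devons prendre 1 primitive de notre équation du snap s(t) = 243·exp(-3·t/2)/8. En prenant ∫s(t)dt et en appliquant j(0) = -81/4, nous trouvons j(t) = -81·exp(-3·t/2)/4. Nous avons le jerk j(t) = -81·exp(-3·t/2)/4. En substituant t = 8.462881616761024: j(8.462881616761024) = -0.0000621370808811484.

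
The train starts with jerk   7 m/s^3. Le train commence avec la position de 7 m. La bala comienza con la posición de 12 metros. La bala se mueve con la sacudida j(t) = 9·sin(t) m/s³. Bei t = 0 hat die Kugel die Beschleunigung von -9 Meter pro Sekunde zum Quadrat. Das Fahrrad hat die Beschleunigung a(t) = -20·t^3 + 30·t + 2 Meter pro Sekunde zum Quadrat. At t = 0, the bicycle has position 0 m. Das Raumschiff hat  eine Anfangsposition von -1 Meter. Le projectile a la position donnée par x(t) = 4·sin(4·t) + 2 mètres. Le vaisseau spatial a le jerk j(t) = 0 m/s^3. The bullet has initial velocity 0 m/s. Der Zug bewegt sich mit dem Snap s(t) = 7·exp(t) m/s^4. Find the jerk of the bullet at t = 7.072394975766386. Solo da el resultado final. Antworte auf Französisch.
À t = 7.072394975766386, j = 6.38817101604698.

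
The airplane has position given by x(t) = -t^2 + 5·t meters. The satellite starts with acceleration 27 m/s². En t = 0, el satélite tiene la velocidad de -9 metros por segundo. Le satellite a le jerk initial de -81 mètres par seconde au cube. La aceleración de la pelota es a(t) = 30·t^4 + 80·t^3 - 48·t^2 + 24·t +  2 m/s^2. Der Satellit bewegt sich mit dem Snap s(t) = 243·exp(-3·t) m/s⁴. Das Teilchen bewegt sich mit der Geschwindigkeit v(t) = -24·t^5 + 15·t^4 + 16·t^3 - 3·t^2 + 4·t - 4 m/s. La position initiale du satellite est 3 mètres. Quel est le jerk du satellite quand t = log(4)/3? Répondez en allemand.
Ausgehend von dem Snap s(t) = 243·exp(-3·t), nehmen wir 1 Stammfunktion. Mit ∫s(t)dt und Anwendung von j(0) = -81, finden wir j(t) = -81·exp(-3·t). Wir haben den Ruck j(t) = -81·exp(-3·t). Durch Einsetzen von t = log(4)/3: j(log(4)/3) = -81/4.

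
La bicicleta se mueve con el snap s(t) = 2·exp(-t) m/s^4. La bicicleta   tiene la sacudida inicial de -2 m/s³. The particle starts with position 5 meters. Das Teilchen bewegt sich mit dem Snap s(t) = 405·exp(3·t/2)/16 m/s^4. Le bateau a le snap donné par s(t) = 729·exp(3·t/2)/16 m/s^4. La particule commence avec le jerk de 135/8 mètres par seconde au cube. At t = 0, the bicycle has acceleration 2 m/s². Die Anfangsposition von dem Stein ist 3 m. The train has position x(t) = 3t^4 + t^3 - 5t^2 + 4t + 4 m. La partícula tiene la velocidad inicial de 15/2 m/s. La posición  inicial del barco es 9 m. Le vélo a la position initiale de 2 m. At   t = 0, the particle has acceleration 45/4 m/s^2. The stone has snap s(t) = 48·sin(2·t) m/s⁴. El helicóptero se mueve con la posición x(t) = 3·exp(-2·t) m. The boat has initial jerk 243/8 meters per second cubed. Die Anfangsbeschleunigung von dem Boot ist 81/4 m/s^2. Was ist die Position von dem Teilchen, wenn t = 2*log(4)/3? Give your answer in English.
To find the answer, we compute 4 integrals of s(t) = 405·exp(3·t/2)/16. The antiderivative of snap, with j(0) = 135/8, gives jerk: j(t) = 135·exp(3·t/2)/8. The antiderivative of jerk, with a(0) = 45/4, gives acceleration: a(t) = 45·exp(3·t/2)/4. The integral of acceleration is velocity. Using v(0) = 15/2, we get v(t) = 15·exp(3·t/2)/2. Taking ∫v(t)dt and applying x(0) = 5, we find x(t) = 5·exp(3·t/2). Using x(t) = 5·exp(3·t/2) and substituting t = 2*log(4)/3, we find x = 20.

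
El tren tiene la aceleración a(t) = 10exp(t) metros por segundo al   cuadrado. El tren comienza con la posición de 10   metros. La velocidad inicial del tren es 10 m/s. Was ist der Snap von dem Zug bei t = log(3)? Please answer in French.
Pour résoudre ceci, nous devons prendre 2 dérivées de notre équation de l'accélération a(t) = 10·exp(t). En prenant d/dt de a(t), nous trouvons j(t) = 10·exp(t). En dérivant le jerk, nous obtenons le snap: s(t) = 10·exp(t). En utilisant s(t) = 10·exp(t) et en substituant t = log(3), nous trouvons s = 30.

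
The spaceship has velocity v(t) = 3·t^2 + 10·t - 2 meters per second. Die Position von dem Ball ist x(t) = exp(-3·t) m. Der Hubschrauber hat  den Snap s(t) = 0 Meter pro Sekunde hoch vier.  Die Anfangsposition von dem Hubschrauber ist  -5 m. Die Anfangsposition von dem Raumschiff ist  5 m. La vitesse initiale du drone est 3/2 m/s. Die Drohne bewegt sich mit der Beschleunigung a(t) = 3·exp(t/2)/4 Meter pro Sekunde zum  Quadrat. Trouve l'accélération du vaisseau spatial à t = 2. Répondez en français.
Pour résoudre ceci, nous devons prendre 1 dérivée de notre équation de la vitesse v(t) = 3·t^2 + 10·t - 2. En dérivant la vitesse, nous obtenons l'accélération: a(t) = 6·t + 10. En utilisant a(t) = 6·t + 10 et en substituant t = 2, nous trouvons a = 22.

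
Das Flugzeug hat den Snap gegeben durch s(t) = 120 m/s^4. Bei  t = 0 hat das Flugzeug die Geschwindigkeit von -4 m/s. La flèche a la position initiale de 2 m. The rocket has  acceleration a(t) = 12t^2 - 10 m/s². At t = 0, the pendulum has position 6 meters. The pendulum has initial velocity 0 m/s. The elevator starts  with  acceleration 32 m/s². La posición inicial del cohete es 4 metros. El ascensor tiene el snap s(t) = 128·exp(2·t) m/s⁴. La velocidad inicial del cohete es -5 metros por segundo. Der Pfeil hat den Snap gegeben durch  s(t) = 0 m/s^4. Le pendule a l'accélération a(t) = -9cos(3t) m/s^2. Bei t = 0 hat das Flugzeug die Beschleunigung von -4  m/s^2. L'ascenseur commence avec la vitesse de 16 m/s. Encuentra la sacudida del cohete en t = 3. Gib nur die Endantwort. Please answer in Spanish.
j(3) = 72.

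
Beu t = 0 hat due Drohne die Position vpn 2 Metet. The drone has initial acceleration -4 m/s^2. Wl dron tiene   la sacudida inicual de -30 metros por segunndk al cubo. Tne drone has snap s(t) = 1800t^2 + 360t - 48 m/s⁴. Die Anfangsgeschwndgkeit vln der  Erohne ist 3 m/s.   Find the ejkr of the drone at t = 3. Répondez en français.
En partant du snap s(t) = 1800·t^2 + 360·t - 48, nous prenons 1 primitive. La primitive du snap, avec j(0) = -30, donne le jerk: j(t) = 600·t^3 + 180·t^2 - 48·t - 30. Nous avons le jerk j(t) = 600·t^3 + 180·t^2 - 48·t - 30. En substituant t = 3: j(3) = 17646.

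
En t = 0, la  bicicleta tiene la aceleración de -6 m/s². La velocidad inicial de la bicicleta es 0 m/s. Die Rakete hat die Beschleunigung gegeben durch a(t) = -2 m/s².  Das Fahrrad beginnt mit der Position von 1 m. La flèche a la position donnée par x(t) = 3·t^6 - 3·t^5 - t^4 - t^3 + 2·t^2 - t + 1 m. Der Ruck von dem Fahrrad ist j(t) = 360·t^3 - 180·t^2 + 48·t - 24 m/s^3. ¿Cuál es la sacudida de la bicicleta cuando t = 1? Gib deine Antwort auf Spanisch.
De la ecuación de la sacudida j(t) = 360·t^3 - 180·t^2 + 48·t - 24, sustituimos t = 1 para obtener j = 204.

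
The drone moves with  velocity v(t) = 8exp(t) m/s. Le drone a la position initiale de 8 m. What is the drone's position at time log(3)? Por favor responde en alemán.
Um dies zu lösen, müssen wir 1 Stammfunktion unserer Gleichung für die Geschwindigkeit v(t) = 8·exp(t) finden. Mit ∫v(t)dt und Anwendung von x(0) = 8, finden wir x(t) = 8·exp(t). Mit x(t) = 8·exp(t) und Einsetzen von t = log(3), finden wir x = 24.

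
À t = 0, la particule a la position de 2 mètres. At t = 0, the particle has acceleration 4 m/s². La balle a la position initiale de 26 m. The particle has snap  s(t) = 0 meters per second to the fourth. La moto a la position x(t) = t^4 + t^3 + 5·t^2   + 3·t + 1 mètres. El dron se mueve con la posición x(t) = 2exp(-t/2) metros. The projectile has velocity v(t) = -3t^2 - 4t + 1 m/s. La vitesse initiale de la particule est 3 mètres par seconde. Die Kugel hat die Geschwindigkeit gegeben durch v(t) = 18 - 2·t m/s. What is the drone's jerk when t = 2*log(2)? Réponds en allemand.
Um dies zu lösen, müssen wir 3 Ableitungen unserer Gleichung für die Position x(t) = 2·exp(-t/2) nehmen. Mit d/dt von x(t) finden wir v(t) = -exp(-t/2). Mit d/dt von v(t) finden wir a(t) = exp(-t/2)/2. Die Ableitung von der Beschleunigung ergibt den Ruck: j(t) = -exp(-t/2)/4. Mit j(t) = -exp(-t/2)/4 und Einsetzen von t = 2*log(2), finden wir j = -1/8.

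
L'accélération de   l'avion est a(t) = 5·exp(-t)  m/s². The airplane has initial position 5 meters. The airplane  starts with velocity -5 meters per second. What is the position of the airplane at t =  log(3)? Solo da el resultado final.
At t = log(3), x = 5/3.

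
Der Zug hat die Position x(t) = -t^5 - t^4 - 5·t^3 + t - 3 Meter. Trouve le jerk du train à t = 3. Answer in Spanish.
Partiendo de la posición x(t) = -t^5 - t^4 - 5·t^3 + t - 3, tomamos 3 derivadas. Tomando d/dt de x(t), encontramos v(t) = -5·t^4 - 4·t^3 - 15·t^2 + 1. Derivando la velocidad, obtenemos la aceleración: a(t) = -20·t^3 - 12·t^2 - 30·t. Derivando la aceleración, obtenemos la sacudida: j(t) = -60·t^2 - 24·t - 30. Tenemos la sacudida j(t) = -60·t^2 - 24·t - 30. Sustituyendo t = 3: j(3) = -642.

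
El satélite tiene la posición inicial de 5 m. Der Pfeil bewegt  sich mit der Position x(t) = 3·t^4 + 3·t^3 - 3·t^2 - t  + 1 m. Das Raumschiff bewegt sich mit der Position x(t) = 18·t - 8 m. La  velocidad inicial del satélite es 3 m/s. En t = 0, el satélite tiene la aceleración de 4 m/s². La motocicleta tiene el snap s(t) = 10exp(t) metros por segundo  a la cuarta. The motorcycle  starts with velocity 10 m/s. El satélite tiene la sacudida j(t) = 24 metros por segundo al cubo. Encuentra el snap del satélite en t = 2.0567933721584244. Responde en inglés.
Starting from jerk j(t) = 24, we take 1 derivative. Taking d/dt of j(t), we find s(t) = 0. We have snap s(t) = 0. Substituting t = 2.0567933721584244: s(2.0567933721584244) = 0.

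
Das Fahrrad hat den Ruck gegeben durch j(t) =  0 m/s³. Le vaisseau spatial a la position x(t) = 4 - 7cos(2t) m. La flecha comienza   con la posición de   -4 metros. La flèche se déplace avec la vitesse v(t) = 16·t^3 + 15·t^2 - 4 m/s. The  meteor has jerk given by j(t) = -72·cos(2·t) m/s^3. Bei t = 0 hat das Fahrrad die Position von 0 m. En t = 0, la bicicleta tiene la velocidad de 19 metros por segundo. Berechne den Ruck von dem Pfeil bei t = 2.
Ausgehend von der Geschwindigkeit v(t) = 16·t^3 + 15·t^2 - 4, nehmen wir 2 Ableitungen. Die Ableitung von der Geschwindigkeit ergibt die Beschleunigung: a(t) = 48·t^2 + 30·t. Die Ableitung von der Beschleunigung ergibt den Ruck: j(t) = 96·t + 30. Aus der Gleichung für den Ruck j(t) = 96·t + 30, setzen wir t = 2 ein und erhalten j = 222.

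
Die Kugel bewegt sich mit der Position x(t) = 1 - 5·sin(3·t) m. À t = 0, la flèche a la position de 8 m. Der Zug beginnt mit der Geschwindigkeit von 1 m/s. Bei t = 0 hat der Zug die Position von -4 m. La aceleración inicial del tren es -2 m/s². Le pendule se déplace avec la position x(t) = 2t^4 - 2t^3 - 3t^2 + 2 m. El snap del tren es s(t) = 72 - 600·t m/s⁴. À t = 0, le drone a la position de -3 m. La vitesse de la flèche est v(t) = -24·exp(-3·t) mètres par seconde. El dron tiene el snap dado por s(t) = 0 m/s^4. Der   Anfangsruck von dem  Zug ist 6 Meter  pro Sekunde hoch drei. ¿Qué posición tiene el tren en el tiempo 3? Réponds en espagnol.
Para resolver esto, necesitamos tomar 4 antiderivadas de nuestra ecuación del snap s(t) = 72 - 600·t. La antiderivada del snap es la sacudida. Usando j(0) = 6, obtenemos j(t) = -300·t^2 + 72·t + 6. La antiderivada de la sacudida, con a(0) = -2, da la aceleración: a(t) = -100·t^3 + 36·t^2 + 6·t - 2. La integral de la aceleración, con v(0) = 1, da la velocidad: v(t) = -25·t^4 + 12·t^3 + 3·t^2 - 2·t + 1. Integrando la velocidad y usando la condición inicial x(0) = -4, obtenemos x(t) = -5·t^5 + 3·t^4 + t^3 - t^2 + t - 4. Usando x(t) = -5·t^5 + 3·t^4 + t^3 - t^2 + t - 4 y sustituyendo t = 3, encontramos x = -955.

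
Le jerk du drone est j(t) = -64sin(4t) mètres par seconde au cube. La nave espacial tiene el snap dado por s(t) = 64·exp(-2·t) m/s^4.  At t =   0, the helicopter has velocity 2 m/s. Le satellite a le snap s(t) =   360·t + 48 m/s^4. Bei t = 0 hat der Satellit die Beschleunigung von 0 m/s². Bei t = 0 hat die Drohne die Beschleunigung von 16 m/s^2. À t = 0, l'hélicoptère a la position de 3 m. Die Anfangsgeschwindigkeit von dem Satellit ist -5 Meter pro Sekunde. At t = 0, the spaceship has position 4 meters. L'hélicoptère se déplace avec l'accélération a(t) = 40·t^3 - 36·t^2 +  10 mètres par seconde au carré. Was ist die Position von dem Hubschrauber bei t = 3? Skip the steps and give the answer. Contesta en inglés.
The position at t = 3 is x = 297.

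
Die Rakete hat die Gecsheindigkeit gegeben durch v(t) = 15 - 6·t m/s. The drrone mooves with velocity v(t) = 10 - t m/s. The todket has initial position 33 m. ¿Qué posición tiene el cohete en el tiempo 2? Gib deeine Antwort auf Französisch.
En partant de la vitesse v(t) = 15 - 6·t, nous prenons 1 intégrale. La primitive de la vitesse, avec x(0) = 33, donne la position: x(t) = -3·t^2 + 15·t + 33. En utilisant x(t) = -3·t^2 + 15·t + 33 et en substituant t = 2, nous trouvons x = 51.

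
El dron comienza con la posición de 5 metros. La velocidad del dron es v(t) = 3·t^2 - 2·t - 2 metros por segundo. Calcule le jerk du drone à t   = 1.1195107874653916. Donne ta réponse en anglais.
We must differentiate our velocity equation v(t) = 3·t^2 - 2·t - 2 2 times. Differentiating velocity, we get acceleration: a(t) = 6·t - 2. The derivative of acceleration gives jerk: j(t) = 6. Using j(t) = 6 and substituting t = 1.1195107874653916, we find j = 6.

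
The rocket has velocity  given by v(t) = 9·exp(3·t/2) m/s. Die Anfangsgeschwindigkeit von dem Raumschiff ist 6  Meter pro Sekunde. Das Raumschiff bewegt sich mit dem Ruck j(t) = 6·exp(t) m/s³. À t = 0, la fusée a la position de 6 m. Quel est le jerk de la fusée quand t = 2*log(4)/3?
En partant de la vitesse v(t) = 9·exp(3·t/2), nous prenons 2 dérivées. La dérivée de la vitesse donne l'accélération: a(t) = 27·exp(3·t/2)/2. En dérivant l'accélération, nous obtenons le jerk: j(t) = 81·exp(3·t/2)/4. De l'équation du jerk j(t) = 81·exp(3·t/2)/4, nous substituons t = 2*log(4)/3 pour obtenir j = 81.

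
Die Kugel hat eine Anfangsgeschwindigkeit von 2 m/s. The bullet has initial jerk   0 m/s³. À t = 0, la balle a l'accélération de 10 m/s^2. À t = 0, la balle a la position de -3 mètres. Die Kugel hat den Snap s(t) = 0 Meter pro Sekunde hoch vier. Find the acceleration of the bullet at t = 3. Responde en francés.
Nous devons intégrer notre équation du snap s(t) = 0 2 fois. En intégrant le snap et en utilisant la condition initiale j(0) = 0, nous obtenons j(t) = 0. En intégrant le jerk et en utilisant la condition initiale a(0) = 10, nous obtenons a(t) = 10. De l'équation de l'accélération a(t) = 10, nous substituons t = 3 pour obtenir a = 10.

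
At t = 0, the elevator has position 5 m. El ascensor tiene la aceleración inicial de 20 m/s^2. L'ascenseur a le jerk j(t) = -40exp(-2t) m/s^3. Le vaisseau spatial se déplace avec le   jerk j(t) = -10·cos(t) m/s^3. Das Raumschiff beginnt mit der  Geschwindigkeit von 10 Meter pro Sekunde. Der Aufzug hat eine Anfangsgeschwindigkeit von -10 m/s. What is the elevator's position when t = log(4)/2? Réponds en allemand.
Ausgehend von dem Ruck j(t) = -40·exp(-2·t), nehmen wir 3 Integrale. Mit ∫j(t)dt und Anwendung von a(0) = 20, finden wir a(t) = 20·exp(-2·t). Mit ∫a(t)dt und Anwendung von v(0) = -10, finden wir v(t) = -10·exp(-2·t). Die Stammfunktion von der Geschwindigkeit ist die Position. Mit x(0) = 5 erhalten wir x(t) = 5·exp(-2·t). Aus der Gleichung für die Position x(t) = 5·exp(-2·t), setzen wir t = log(4)/2 ein und erhalten x = 5/4.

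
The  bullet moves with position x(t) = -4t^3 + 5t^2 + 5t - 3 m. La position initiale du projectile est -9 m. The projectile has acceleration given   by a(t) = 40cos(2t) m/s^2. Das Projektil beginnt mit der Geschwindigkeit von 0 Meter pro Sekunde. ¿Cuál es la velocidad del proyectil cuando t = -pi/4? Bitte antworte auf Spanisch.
Para resolver esto, necesitamos tomar 1 antiderivada de nuestra ecuación de la aceleración a(t) = 40·cos(2·t). La antiderivada de la aceleración es la velocidad. Usando v(0) = 0, obtenemos v(t) = 20·sin(2·t). Tenemos la velocidad v(t) = 20·sin(2·t). Sustituyendo t = -pi/4: v(-pi/4) = -20.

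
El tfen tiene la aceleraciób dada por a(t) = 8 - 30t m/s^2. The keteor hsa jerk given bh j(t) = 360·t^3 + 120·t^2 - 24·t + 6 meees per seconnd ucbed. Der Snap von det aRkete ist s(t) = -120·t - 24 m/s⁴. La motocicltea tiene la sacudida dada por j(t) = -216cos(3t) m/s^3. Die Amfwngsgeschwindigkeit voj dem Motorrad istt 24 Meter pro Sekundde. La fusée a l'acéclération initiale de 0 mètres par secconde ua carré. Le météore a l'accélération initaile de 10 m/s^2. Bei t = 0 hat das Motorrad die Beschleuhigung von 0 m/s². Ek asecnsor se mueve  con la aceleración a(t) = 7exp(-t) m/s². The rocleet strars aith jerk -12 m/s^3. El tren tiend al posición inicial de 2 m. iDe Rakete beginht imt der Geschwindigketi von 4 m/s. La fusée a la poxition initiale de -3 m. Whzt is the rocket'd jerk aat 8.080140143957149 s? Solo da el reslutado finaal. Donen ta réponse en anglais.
At t = 8.080140143957149, j = -4123.24324821424.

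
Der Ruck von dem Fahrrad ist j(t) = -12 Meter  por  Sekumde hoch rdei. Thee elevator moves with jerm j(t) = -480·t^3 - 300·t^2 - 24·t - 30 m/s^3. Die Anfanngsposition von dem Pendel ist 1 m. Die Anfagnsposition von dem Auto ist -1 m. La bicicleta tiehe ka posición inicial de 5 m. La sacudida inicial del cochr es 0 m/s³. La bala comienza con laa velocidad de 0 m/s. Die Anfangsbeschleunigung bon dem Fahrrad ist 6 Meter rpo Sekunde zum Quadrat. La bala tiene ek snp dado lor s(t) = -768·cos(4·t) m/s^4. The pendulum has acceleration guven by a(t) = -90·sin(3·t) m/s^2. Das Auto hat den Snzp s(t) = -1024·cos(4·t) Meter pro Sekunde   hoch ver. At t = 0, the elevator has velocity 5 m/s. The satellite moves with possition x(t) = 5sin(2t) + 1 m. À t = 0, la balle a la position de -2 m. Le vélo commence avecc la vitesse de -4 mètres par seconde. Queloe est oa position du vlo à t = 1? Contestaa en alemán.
Wir müssen unsere Gleichung für den Ruck j(t) = -12 3-mal integrieren. Das Integral von dem Ruck, mit a(0) = 6, ergibt die Beschleunigung: a(t) = 6 - 12·t. Das Integral von der Beschleunigung ist die Geschwindigkeit. Mit v(0) = -4 erhalten wir v(t) = -6·t^2 + 6·t - 4. Die Stammfunktion von der Geschwindigkeit ist die Position. Mit x(0) = 5 erhalten wir x(t) = -2·t^3 + 3·t^2 - 4·t + 5. Aus der Gleichung für die Position x(t) = -2·t^3 + 3·t^2 - 4·t + 5, setzen wir t = 1 ein und erhalten x = 2.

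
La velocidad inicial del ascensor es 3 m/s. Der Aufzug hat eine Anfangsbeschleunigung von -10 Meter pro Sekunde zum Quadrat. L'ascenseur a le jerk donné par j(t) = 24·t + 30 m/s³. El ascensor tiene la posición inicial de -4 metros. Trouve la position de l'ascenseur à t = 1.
Nous devons trouver la primitive de notre équation du jerk j(t) = 24·t + 30 3 fois. L'intégrale du jerk est l'accélération. En utilisant a(0) = -10, nous obtenons a(t) = 12·t^2 + 30·t - 10. La primitive de l'accélération, avec v(0) = 3, donne la vitesse: v(t) = 4·t^3 + 15·t^2 - 10·t + 3. En intégrant la vitesse et en utilisant la condition initiale x(0) = -4, nous obtenons x(t) = t^4 + 5·t^3 - 5·t^2 + 3·t - 4. En utilisant x(t) = t^4 + 5·t^3 - 5·t^2 + 3·t - 4 et en substituant t = 1, nous trouvons x = 0.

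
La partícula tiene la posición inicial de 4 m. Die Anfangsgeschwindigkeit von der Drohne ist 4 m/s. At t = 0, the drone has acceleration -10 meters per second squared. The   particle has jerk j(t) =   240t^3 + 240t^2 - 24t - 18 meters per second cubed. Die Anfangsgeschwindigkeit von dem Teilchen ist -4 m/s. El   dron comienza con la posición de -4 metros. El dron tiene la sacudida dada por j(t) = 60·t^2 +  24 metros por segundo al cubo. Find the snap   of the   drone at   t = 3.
To solve this, we need to take 1 derivative of our jerk equation j(t) = 60·t^2 + 24. Taking d/dt of j(t), we find s(t) = 120·t. Using s(t) = 120·t and substituting t = 3, we find s = 360.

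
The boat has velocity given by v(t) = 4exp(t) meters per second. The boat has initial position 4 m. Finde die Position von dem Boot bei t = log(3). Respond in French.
Nous devons intégrer notre équation de la vitesse v(t) = 4·exp(t) 1 fois. En intégrant la vitesse et en utilisant la condition initiale x(0) = 4, nous obtenons x(t) = 4·exp(t). En utilisant x(t) = 4·exp(t) et en substituant t = log(3), nous trouvons x = 12.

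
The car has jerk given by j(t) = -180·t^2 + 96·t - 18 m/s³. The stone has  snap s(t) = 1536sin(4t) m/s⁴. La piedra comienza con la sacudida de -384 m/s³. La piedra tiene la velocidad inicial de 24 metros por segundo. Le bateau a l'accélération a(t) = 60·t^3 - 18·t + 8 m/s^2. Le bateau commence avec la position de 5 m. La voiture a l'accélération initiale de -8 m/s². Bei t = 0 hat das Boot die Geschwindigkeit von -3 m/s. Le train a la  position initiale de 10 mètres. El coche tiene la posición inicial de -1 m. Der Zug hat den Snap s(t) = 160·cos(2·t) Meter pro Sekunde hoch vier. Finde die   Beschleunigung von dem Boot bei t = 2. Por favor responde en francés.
Nous avons l'accélération a(t) = 60·t^3 - 18·t + 8. En substituant t = 2: a(2) = 452.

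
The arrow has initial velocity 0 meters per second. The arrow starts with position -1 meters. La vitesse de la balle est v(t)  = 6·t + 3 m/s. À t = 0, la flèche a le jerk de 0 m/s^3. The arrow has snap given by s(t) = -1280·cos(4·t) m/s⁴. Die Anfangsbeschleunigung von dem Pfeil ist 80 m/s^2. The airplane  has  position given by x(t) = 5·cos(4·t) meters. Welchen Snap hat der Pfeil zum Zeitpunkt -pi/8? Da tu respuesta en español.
Usando s(t) = -1280·cos(4·t) y sustituyendo t = -pi/8, encontramos s = 0.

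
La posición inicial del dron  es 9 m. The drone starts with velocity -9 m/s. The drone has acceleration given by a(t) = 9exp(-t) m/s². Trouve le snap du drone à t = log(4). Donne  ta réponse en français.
En partant de l'accélération a(t) = 9·exp(-t), nous prenons 2 dérivées. En prenant d/dt de a(t), nous trouvons j(t) = -9·exp(-t). En prenant d/dt de j(t), nous trouvons s(t) = 9·exp(-t). Nous avons le snap s(t) = 9·exp(-t). En substituant t = log(4): s(log(4)) = 9/4.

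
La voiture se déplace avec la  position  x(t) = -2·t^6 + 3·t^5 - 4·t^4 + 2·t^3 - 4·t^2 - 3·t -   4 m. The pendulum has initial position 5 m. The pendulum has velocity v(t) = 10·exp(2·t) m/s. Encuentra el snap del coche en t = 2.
Para resolver esto, necesitamos tomar 4 derivadas de nuestra ecuación de la posición x(t) = -2·t^6 + 3·t^5 - 4·t^4 + 2·t^3 - 4·t^2 - 3·t - 4. Derivando la posición, obtenemos la velocidad: v(t) = -12·t^5 + 15·t^4 - 16·t^3 + 6·t^2 - 8·t - 3. Tomando d/dt de v(t), encontramos a(t) = -60·t^4 + 60·t^3 - 48·t^2 + 12·t - 8. Tomando d/dt de a(t), encontramos j(t) = -240·t^3 + 180·t^2 - 96·t + 12. Tomando d/dt de j(t), encontramos s(t) = -720·t^2 + 360·t - 96. Tenemos el snap s(t) = -720·t^2 + 360·t - 96. Sustituyendo t = 2: s(2) = -2256.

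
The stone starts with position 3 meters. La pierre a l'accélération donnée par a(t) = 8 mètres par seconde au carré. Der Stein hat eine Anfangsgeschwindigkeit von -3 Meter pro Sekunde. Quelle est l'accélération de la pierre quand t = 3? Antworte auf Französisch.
Nous avons l'accélération a(t) = 8. En substituant t = 3: a(3) = 8.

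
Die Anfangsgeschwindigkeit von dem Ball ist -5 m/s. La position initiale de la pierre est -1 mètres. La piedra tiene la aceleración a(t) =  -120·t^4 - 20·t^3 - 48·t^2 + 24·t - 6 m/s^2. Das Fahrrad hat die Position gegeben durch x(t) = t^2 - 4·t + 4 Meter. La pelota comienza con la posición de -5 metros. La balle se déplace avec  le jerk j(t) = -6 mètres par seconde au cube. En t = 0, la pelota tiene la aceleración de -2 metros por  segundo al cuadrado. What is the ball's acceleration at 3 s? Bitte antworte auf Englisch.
We must find the antiderivative of our jerk equation j(t) = -6 1 time. The antiderivative of jerk is acceleration. Using a(0) = -2, we get a(t) = -6·t - 2. From the given acceleration equation a(t) = -6·t - 2, we substitute t = 3 to get a = -20.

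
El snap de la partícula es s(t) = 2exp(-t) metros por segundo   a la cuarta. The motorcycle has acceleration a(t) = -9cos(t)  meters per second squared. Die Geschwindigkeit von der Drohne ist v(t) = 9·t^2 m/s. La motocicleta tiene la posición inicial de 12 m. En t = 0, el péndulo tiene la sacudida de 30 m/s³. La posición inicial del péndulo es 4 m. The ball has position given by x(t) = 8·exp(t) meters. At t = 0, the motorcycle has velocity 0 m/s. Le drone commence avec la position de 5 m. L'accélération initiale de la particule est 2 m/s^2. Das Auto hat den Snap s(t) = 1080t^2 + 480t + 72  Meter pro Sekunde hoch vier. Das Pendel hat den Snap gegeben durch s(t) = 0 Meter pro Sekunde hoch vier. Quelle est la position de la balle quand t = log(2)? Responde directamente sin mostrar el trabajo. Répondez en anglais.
The answer is 16.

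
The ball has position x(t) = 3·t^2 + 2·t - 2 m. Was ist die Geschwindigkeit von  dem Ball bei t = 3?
Wir müssen unsere Gleichung für die Position x(t) = 3·t^2 + 2·t - 2 1-mal ableiten. Die Ableitung von der Position ergibt die Geschwindigkeit: v(t) = 6·t + 2. Aus der Gleichung für die Geschwindigkeit v(t) = 6·t + 2, setzen wir t = 3 ein und erhalten v = 20.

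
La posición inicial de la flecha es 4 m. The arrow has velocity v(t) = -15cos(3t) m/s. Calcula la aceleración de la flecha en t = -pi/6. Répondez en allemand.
Wir müssen unsere Gleichung für die Geschwindigkeit v(t) = -15·cos(3·t) 1-mal ableiten. Durch Ableiten von der Geschwindigkeit erhalten wir die Beschleunigung: a(t) = 45·sin(3·t). Wir haben die Beschleunigung a(t) = 45·sin(3·t). Durch Einsetzen von t = -pi/6: a(-pi/6) = -45.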